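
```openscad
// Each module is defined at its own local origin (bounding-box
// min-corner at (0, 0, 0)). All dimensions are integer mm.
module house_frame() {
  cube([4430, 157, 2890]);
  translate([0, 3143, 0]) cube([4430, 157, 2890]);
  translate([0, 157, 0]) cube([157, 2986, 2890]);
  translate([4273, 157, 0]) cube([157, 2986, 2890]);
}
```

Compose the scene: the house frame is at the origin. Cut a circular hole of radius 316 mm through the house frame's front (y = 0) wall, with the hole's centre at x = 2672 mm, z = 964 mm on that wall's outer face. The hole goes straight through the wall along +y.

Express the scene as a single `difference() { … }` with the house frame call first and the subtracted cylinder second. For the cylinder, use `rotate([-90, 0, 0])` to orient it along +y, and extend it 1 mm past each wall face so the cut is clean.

difference() {
  house_frame();
  translate([2672, -1, 964]) rotate([-90, 0, 0]) cylinder(h = 159, r = 316);
}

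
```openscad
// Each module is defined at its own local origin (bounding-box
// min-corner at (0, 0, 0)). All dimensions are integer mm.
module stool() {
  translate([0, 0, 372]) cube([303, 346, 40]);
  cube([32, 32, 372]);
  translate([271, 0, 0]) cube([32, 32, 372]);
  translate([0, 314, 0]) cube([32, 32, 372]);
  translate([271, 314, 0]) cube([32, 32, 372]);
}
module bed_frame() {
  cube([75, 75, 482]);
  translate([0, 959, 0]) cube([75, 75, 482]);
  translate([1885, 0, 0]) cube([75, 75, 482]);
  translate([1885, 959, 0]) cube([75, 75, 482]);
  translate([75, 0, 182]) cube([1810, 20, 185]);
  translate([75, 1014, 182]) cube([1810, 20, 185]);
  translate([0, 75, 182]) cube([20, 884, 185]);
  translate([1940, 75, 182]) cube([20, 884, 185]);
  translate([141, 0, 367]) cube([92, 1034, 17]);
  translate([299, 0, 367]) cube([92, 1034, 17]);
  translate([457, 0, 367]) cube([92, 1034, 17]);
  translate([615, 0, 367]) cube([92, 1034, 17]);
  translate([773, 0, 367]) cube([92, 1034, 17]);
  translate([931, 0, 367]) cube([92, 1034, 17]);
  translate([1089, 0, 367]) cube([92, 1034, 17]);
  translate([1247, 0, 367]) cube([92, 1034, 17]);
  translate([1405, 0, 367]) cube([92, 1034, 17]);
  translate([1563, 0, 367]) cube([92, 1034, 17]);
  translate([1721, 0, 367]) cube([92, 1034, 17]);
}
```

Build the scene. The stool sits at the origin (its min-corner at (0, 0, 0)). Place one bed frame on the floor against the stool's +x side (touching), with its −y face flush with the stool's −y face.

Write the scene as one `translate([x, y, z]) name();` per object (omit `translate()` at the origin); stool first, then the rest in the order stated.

stool();
translate([303, 0, 0]) bed_frame();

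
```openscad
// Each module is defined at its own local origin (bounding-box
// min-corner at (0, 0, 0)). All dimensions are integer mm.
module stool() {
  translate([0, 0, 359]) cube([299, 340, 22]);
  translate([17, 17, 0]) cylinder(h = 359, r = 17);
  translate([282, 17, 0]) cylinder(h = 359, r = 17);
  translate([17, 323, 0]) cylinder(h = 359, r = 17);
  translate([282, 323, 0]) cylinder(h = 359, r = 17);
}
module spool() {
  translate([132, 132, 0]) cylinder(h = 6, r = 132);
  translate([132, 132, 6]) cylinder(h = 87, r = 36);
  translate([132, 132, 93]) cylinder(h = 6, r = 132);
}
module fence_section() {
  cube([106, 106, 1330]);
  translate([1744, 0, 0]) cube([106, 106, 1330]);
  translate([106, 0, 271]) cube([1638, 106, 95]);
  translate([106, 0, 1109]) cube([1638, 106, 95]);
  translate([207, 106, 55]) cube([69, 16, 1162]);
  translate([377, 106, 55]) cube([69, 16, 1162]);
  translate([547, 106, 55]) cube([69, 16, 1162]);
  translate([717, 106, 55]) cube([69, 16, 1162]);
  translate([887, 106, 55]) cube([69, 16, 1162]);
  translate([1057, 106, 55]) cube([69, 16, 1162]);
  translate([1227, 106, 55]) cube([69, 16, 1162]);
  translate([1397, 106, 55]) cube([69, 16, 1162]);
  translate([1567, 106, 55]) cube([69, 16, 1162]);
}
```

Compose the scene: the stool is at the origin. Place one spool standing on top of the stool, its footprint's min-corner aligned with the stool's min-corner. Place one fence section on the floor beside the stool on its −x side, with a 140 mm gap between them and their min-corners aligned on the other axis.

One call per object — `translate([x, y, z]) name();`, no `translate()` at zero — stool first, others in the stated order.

stool();
translate([0, 0, 381]) spool();
translate([-1990, 0, 0]) fence_section();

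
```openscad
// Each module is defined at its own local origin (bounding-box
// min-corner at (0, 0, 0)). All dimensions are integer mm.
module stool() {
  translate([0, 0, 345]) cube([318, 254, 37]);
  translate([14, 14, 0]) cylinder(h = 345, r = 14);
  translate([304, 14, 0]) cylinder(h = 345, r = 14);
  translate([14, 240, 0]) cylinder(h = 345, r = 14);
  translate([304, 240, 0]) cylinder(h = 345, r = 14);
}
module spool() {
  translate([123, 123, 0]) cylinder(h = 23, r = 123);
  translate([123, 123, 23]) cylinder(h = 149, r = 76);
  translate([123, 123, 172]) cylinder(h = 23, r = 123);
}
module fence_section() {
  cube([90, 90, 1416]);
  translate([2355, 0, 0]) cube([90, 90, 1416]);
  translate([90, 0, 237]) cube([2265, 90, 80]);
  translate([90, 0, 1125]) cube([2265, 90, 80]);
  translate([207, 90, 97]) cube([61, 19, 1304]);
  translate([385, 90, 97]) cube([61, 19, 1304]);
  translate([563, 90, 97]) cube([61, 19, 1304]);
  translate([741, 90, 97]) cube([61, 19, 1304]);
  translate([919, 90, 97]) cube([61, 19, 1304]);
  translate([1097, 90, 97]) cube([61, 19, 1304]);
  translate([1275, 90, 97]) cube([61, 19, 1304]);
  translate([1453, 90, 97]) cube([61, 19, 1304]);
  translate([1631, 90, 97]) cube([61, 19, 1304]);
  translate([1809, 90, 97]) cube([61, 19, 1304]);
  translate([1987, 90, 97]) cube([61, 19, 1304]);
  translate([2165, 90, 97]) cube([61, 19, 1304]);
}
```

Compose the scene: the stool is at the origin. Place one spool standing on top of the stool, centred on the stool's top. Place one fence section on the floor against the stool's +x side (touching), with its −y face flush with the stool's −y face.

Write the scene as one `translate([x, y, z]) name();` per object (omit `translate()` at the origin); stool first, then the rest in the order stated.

stool();
translate([36, 4, 382]) spool();
translate([318, 0, 0]) fence_section();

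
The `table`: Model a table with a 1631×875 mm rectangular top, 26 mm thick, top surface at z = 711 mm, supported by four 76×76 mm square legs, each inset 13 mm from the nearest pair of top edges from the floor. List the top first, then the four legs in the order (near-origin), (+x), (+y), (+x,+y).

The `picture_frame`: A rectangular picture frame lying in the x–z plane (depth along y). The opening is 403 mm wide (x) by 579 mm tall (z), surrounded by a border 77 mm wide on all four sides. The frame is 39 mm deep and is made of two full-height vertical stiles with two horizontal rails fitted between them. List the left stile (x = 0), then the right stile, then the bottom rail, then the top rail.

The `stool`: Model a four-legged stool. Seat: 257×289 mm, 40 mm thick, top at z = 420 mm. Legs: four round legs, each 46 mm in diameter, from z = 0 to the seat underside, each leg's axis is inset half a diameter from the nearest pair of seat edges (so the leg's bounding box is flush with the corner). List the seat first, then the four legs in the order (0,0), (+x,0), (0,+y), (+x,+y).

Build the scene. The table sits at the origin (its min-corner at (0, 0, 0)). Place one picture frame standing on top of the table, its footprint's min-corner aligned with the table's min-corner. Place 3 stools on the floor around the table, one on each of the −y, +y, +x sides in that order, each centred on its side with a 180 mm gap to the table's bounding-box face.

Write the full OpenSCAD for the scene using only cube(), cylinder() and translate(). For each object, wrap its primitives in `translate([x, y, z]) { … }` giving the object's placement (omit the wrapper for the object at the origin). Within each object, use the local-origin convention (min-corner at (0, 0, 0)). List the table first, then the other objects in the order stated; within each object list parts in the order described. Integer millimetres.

translate([0, 0, 685]) cube([1631, 875, 26]);
translate([13, 13, 0]) cube([76, 76, 685]);
translate([1542, 13, 0]) cube([76, 76, 685]);
translate([13, 786, 0]) cube([76, 76, 685]);
translate([1542, 786, 0]) cube([76, 76, 685]);
translate([0, 0, 711]) {
  cube([77, 39, 733]);
  translate([480, 0, 0]) cube([77, 39, 733]);
  translate([77, 0, 0]) cube([403, 39, 77]);
  translate([77, 0, 656]) cube([403, 39, 77]);
}
translate([687, -469, 0]) {
  translate([0, 0, 380]) cube([257, 289, 40]);
  translate([23, 23, 0]) cylinder(h = 380, r = 23);
  translate([234, 23, 0]) cylinder(h = 380, r = 23);
  translate([23, 266, 0]) cylinder(h = 380, r = 23);
  translate([234, 266, 0]) cylinder(h = 380, r = 23);
}
translate([687, 1055, 0]) {
  translate([0, 0, 380]) cube([257, 289, 40]);
  translate([23, 23, 0]) cylinder(h = 380, r = 23);
  translate([234, 23, 0]) cylinder(h = 380, r = 23);
  translate([23, 266, 0]) cylinder(h = 380, r = 23);
  translate([234, 266, 0]) cylinder(h = 380, r = 23);
}
translate([1811, 293, 0]) {
  translate([0, 0, 380]) cube([257, 289, 40]);
  translate([23, 23, 0]) cylinder(h = 380, r = 23);
  translate([234, 23, 0]) cylinder(h = 380, r = 23);
  translate([23, 266, 0]) cylinder(h = 380, r = 23);
  translate([234, 266, 0]) cylinder(h = 380, r = 23);
}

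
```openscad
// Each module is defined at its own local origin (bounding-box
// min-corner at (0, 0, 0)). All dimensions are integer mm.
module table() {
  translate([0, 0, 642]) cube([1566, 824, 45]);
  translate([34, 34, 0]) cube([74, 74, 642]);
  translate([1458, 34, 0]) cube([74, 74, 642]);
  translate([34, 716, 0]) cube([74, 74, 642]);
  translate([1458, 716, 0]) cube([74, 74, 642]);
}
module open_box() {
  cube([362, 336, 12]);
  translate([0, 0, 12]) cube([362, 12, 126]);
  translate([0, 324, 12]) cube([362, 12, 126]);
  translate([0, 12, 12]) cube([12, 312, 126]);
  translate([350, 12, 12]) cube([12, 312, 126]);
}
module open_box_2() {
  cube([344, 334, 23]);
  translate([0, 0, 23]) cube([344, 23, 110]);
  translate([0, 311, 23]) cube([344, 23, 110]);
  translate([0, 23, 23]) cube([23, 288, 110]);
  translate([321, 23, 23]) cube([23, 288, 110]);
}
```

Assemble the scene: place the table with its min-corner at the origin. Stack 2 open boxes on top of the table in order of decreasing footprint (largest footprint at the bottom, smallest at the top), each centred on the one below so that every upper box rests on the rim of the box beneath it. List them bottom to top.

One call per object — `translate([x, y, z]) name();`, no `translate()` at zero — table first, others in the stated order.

table();
translate([602, 244, 687]) open_box();
translate([611, 245, 825]) open_box_2();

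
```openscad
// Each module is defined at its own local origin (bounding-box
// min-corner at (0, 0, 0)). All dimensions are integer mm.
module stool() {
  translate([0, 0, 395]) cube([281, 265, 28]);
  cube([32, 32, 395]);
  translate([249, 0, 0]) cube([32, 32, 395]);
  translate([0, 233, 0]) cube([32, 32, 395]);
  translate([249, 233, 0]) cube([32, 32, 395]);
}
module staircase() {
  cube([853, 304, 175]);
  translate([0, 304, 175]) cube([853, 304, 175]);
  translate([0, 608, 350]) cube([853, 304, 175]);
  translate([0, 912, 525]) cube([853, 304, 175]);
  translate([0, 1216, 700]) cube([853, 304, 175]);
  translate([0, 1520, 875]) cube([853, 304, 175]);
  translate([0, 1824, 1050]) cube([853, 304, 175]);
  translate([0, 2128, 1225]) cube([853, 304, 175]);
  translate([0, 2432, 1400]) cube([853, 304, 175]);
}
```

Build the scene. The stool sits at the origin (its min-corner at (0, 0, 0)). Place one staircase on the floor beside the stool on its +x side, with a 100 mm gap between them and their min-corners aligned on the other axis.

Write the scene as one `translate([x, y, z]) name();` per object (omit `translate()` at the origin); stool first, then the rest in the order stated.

stool();
translate([381, 0, 0]) staircase();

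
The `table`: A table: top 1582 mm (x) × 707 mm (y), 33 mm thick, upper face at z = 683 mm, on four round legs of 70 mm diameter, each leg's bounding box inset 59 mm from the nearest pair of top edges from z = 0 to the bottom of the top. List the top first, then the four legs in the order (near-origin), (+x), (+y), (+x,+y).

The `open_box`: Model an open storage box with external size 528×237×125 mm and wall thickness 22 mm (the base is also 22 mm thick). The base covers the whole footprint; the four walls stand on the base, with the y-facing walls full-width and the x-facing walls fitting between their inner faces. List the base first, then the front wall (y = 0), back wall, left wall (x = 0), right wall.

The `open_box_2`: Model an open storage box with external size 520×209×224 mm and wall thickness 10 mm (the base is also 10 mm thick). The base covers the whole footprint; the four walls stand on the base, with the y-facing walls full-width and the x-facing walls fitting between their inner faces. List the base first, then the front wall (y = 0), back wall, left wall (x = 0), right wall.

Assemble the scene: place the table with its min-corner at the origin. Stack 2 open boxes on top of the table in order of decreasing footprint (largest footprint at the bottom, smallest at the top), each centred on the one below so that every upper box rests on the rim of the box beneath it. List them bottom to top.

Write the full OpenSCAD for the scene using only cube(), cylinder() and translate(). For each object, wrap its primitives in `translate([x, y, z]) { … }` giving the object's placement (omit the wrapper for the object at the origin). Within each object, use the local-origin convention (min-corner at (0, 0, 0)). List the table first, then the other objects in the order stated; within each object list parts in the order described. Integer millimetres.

translate([0, 0, 650]) cube([1582, 707, 33]);
translate([94, 94, 0]) cylinder(h = 650, r = 35);
translate([1488, 94, 0]) cylinder(h = 650, r = 35);
translate([94, 613, 0]) cylinder(h = 650, r = 35);
translate([1488, 613, 0]) cylinder(h = 650, r = 35);
translate([527, 235, 683]) {
  cube([528, 237, 22]);
  translate([0, 0, 22]) cube([528, 22, 103]);
  translate([0, 215, 22]) cube([528, 22, 103]);
  translate([0, 22, 22]) cube([22, 193, 103]);
  translate([506, 22, 22]) cube([22, 193, 103]);
}
translate([531, 249, 808]) {
  cube([520, 209, 10]);
  translate([0, 0, 10]) cube([520, 10, 214]);
  translate([0, 199, 10]) cube([520, 10, 214]);
  translate([0, 10, 10]) cube([10, 189, 214]);
  translate([510, 10, 10]) cube([10, 189, 214]);
}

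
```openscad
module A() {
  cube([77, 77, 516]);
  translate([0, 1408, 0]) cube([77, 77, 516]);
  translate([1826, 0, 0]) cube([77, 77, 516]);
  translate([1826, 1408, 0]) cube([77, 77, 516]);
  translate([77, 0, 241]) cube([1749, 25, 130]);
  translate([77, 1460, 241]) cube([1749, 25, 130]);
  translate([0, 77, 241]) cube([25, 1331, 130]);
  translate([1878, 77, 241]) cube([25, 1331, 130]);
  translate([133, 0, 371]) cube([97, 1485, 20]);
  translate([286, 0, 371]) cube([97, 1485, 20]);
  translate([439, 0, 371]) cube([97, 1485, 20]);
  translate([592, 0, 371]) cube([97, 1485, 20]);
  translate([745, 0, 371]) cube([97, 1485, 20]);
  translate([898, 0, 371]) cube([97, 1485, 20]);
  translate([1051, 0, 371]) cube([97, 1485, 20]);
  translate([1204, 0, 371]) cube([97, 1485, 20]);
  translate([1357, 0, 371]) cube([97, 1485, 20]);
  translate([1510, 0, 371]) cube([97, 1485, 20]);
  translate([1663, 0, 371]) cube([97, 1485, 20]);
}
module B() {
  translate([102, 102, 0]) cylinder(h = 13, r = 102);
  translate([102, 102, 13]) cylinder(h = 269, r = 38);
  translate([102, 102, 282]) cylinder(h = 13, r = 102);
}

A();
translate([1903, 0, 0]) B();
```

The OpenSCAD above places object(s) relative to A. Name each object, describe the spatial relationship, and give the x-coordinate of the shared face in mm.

A is a bed frame. B is a spool. The spool is against the bed frame's +x side, with their −y faces flush. The x-coordinate of the shared face is 1903 mm.

The bed frame's +x face and the spool's −x face are both at x = 1903 mm.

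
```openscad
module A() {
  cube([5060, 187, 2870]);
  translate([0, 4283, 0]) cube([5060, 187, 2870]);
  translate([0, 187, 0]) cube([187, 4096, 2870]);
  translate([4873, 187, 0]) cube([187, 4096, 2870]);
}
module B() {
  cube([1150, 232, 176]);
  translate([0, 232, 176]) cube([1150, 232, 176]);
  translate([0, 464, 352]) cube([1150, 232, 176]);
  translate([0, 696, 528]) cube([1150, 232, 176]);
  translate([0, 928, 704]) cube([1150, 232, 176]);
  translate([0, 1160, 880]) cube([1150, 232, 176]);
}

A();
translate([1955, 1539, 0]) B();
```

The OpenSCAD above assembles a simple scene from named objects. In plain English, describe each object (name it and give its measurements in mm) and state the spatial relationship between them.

A is a box-shaped house frame (walls only): outside footprint 5060×4470 mm, wall height 2870 mm, wall thickness 187 mm. The two y-facing walls run the full x-width; the two x-facing walls fit between the inner faces of the y-facing walls.

B is a straight staircase of 6 solid steps. Each step is 1150 mm wide (x), 232 mm deep (y, the going) and 176 mm tall (the rise). The first step rests on the floor; each subsequent step sits one going further in +y and one rise higher in +z, directly behind and above the previous step with no overlap.

The staircase sits inside the house frame, centred.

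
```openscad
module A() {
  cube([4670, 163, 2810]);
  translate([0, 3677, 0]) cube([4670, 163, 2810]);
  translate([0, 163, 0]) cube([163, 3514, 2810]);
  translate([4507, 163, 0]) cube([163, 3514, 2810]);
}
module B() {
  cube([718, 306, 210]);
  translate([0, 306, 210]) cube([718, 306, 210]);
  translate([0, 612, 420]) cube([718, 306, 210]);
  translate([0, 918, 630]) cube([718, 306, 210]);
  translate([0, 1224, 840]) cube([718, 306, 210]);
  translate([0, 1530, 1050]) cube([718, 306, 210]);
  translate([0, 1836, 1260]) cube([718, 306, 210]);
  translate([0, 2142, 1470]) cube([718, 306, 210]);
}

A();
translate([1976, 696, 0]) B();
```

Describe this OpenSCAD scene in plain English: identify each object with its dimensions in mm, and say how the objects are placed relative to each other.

A is a box-shaped house frame (walls only): outside footprint 4670×3840 mm, wall height 2810 mm, wall thickness 163 mm. The two y-facing walls run the full x-width; the two x-facing walls fit between the inner faces of the y-facing walls.

B is a run of 8 identical solid stair steps. Each tread is 718×306 mm and each step block is 210 mm high. Step 1 rests on the floor; step k is offset from step 1 by (k−1)×306 mm in y and (k−1)×210 mm in z.

The staircase sits inside the house frame, centred.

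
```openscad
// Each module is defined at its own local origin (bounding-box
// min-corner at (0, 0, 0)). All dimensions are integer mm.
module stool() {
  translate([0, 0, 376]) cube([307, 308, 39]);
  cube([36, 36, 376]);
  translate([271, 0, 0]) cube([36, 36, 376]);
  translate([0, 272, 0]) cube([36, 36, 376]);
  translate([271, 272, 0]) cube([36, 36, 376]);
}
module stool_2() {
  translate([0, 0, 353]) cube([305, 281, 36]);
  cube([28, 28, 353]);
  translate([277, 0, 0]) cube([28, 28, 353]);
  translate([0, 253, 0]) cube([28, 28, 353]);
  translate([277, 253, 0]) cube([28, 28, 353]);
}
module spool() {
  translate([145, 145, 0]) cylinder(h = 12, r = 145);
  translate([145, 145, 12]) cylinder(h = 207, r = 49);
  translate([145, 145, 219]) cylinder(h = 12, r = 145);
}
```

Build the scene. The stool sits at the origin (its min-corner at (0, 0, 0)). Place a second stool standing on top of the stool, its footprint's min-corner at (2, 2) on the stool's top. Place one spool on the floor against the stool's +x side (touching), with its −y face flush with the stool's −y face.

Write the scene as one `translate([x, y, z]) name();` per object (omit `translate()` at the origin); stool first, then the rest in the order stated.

stool();
translate([2, 2, 415]) stool_2();
translate([307, 0, 0]) spool();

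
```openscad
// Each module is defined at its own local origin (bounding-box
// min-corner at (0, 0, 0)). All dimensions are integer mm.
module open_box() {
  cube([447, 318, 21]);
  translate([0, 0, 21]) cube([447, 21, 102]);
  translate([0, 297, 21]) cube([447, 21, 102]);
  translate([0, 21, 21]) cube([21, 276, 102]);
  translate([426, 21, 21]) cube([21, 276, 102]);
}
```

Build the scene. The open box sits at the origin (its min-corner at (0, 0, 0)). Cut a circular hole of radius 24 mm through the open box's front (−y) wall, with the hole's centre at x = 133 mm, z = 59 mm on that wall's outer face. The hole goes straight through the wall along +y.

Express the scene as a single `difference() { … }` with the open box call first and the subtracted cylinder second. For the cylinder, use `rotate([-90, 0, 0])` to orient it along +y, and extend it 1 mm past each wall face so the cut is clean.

difference() {
  open_box();
  translate([133, -1, 59]) rotate([-90, 0, 0]) cylinder(h = 23, r = 24);
}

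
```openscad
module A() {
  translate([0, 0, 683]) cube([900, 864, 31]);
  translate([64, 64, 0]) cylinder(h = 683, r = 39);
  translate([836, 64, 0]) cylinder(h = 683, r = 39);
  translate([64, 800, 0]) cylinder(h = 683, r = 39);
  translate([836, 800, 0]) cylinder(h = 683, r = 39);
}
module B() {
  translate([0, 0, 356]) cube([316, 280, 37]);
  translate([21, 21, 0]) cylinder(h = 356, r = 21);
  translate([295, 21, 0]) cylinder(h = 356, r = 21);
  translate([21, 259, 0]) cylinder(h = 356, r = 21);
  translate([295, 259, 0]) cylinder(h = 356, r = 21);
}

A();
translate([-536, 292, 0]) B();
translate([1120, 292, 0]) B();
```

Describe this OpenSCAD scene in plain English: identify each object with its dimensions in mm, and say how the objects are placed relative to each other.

A is a table with a 900×864 mm rectangular top, 31 mm thick, top surface at z = 714 mm, supported by four round legs of 78 mm diameter, each leg's bounding box inset 25 mm from the nearest pair of top edges, running from the floor.

B is a four-legged stool. The seat is 316×280 mm, 37 mm thick, top at z = 393 mm. It stands on four round legs, each 42 mm in diameter, from z = 0 to the seat underside, each leg's axis is inset half a diameter from the nearest pair of seat edges (so the leg's bounding box is flush with the corner).

Two stools sit around the table at the −x, +x sides.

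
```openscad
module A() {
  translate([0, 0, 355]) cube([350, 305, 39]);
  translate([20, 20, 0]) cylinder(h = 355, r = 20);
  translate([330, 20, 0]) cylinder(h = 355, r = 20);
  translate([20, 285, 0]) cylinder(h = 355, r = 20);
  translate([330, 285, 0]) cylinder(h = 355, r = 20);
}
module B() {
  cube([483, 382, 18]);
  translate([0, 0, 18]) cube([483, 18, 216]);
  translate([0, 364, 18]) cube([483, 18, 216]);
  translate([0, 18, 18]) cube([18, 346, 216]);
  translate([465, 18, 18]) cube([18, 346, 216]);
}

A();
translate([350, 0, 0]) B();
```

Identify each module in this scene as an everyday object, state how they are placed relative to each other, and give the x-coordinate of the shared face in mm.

A is a stool. B is an open box. The open box is against the stool's +x side, with their −y faces flush. The x-coordinate of the shared face is 350 mm.

The stool's +x face and the open box's −x face are both at x = 350 mm.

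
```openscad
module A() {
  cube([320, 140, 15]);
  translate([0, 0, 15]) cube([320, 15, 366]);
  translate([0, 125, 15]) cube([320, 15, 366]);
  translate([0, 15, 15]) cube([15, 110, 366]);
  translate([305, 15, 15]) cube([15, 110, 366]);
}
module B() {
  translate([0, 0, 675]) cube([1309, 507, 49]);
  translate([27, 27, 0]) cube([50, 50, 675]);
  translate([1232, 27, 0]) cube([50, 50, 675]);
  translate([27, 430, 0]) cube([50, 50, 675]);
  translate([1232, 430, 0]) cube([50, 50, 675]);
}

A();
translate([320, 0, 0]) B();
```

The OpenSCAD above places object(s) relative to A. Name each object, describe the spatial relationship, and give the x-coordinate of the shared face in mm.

A is an open box. B is a table. The table is against the open box's +x side, with their −y faces flush. The x-coordinate of the shared face is 320 mm.

The open box's +x face and the table's −x face are both at x = 320 mm.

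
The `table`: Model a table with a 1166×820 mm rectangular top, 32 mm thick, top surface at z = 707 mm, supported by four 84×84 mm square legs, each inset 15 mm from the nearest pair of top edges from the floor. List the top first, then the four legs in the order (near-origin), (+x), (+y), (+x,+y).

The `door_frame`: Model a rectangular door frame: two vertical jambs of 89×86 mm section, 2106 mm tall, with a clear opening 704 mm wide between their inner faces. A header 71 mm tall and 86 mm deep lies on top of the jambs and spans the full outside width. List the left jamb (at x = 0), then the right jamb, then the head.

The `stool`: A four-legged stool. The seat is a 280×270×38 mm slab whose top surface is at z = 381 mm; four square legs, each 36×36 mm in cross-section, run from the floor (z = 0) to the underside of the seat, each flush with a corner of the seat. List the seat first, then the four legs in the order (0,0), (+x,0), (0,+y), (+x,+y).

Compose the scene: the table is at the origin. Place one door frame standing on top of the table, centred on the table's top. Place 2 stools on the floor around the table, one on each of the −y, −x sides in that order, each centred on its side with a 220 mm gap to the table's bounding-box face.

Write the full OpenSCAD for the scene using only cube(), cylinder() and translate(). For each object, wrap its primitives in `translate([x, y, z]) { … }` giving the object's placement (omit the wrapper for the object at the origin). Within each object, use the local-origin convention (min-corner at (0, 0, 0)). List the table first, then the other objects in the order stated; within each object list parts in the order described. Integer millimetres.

translate([0, 0, 675]) cube([1166, 820, 32]);
translate([15, 15, 0]) cube([84, 84, 675]);
translate([1067, 15, 0]) cube([84, 84, 675]);
translate([15, 721, 0]) cube([84, 84, 675]);
translate([1067, 721, 0]) cube([84, 84, 675]);
translate([142, 367, 707]) {
  cube([89, 86, 2106]);
  translate([793, 0, 0]) cube([89, 86, 2106]);
  translate([0, 0, 2106]) cube([882, 86, 71]);
}
translate([443, -490, 0]) {
  translate([0, 0, 343]) cube([280, 270, 38]);
  cube([36, 36, 343]);
  translate([244, 0, 0]) cube([36, 36, 343]);
  translate([0, 234, 0]) cube([36, 36, 343]);
  translate([244, 234, 0]) cube([36, 36, 343]);
}
translate([-500, 275, 0]) {
  translate([0, 0, 343]) cube([280, 270, 38]);
  cube([36, 36, 343]);
  translate([244, 0, 0]) cube([36, 36, 343]);
  translate([0, 234, 0]) cube([36, 36, 343]);
  translate([244, 234, 0]) cube([36, 36, 343]);
}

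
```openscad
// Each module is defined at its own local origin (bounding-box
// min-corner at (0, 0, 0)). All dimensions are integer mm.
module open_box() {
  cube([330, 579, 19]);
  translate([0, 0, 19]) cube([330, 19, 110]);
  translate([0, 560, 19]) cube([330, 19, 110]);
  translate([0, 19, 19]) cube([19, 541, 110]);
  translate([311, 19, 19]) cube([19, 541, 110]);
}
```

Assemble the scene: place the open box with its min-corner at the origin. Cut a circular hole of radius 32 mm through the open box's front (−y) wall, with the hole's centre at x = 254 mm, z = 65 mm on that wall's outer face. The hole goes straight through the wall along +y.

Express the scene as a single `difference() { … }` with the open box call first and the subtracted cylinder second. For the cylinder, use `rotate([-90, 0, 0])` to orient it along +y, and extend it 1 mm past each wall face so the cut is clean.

difference() {
  open_box();
  translate([254, -1, 65]) rotate([-90, 0, 0]) cylinder(h = 21, r = 32);
}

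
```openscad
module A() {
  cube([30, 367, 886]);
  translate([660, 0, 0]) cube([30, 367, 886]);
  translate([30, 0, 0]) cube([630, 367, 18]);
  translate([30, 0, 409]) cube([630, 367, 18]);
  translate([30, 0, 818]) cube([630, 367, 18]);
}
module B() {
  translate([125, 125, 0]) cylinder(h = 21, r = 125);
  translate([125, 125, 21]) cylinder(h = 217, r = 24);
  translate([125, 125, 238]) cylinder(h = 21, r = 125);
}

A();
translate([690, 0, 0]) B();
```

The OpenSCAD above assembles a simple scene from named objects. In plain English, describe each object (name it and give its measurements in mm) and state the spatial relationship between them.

A is a bookshelf 690 mm wide overall, 367 mm deep and 886 mm tall. The two sides are 30 mm thick vertical panels. 3 horizontal shelves of 18 mm thickness span between the inner faces of the sides; the lowest shelf sits on the floor and shelves are stacked with a clear vertical gap of 391 mm between each pair.

B is a spool: two coaxial disc flanges of radius 125 mm and thickness 21 mm, joined by a core cylinder of radius 24 mm and height 217 mm. The lower flange rests on z = 0 and the three cylinders share a vertical axis.

The spool is against the bookshelf's +x side, with their −y faces flush.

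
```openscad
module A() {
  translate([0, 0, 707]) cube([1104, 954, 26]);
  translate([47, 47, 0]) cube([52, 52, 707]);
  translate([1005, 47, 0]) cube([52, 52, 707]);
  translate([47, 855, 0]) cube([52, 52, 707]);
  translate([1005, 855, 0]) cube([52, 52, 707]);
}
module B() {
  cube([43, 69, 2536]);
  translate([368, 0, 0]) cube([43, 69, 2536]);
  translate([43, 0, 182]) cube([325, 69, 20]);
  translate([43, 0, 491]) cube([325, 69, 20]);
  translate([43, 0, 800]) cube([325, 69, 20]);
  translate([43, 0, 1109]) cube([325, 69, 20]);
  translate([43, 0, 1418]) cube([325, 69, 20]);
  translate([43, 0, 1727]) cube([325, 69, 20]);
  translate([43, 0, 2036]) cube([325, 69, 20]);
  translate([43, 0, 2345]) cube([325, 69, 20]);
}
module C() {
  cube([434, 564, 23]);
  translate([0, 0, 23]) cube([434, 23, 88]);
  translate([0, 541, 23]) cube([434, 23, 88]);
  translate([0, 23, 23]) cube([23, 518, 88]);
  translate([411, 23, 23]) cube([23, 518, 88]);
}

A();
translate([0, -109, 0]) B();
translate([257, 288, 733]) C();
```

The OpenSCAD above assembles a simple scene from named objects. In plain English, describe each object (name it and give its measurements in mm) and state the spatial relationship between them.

A is a rectangular dining table. The top is 1104×954×26 mm with its upper surface at z = 733 mm. It stands on four 52×52 mm square legs, each inset 47 mm from the nearest pair of top edges, running from the floor to the underside of the top.

B is a wooden ladder with two side rails of 43×69 mm section and 2536 mm height, set 411 mm apart overall. Between them run 8 rectangular rungs (69 mm deep, 20 mm thick), front faces flush with the rails' −y face. The bottom of the first rung is 182 mm above the floor and each subsequent rung is 309 mm higher than the one below.

C is an open storage box with external size 434×564×111 mm and wall thickness 23 mm (the base is also 23 mm thick). The base covers the whole footprint; the four walls stand on the base, with the y-facing walls full-width and the x-facing walls fitting between their inner faces.

The ladder is on the floor beside the table on its −y side. The open box is on top of the table.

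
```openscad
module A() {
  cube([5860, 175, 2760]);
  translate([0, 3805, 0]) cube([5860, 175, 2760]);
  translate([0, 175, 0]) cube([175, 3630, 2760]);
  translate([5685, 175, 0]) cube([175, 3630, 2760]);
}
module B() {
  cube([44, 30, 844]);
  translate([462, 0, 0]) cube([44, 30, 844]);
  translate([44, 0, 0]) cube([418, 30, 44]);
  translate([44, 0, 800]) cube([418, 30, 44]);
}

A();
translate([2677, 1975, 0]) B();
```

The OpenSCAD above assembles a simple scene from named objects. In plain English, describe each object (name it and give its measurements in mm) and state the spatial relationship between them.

A is a box-shaped house frame (walls only): outside footprint 5860×3980 mm, wall height 2760 mm, wall thickness 175 mm. The two y-facing walls run the full x-width; the two x-facing walls fit between the inner faces of the y-facing walls.

B is a picture frame with a 418×756 mm rectangular opening (x by z) and a uniform 44 mm border on every side. Frame depth is 30 mm along y. It is built from two vertical stiles running the full outside height and two horizontal rails spanning the gap between the stiles.

The picture frame sits inside the house frame, centred.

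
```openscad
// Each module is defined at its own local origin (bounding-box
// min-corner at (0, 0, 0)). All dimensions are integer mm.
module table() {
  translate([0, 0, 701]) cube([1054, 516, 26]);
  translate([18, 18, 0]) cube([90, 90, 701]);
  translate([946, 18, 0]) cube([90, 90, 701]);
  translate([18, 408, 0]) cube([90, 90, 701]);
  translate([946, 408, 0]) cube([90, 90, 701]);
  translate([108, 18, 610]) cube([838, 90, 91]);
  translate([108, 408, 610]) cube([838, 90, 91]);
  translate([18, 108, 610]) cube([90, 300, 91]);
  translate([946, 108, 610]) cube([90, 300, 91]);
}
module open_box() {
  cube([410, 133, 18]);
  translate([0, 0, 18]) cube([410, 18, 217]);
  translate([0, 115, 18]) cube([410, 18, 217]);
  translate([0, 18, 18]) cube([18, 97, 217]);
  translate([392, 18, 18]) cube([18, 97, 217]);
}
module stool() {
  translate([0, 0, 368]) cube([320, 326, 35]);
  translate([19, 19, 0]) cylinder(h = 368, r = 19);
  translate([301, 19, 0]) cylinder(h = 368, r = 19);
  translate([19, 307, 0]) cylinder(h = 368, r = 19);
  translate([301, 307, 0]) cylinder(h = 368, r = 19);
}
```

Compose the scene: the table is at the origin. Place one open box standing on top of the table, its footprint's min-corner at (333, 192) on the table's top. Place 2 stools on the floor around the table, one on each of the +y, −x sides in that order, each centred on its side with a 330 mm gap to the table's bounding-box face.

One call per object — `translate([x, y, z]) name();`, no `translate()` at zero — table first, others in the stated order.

table();
translate([333, 192, 727]) open_box();
translate([367, 846, 0]) stool();
translate([-650, 95, 0]) stool();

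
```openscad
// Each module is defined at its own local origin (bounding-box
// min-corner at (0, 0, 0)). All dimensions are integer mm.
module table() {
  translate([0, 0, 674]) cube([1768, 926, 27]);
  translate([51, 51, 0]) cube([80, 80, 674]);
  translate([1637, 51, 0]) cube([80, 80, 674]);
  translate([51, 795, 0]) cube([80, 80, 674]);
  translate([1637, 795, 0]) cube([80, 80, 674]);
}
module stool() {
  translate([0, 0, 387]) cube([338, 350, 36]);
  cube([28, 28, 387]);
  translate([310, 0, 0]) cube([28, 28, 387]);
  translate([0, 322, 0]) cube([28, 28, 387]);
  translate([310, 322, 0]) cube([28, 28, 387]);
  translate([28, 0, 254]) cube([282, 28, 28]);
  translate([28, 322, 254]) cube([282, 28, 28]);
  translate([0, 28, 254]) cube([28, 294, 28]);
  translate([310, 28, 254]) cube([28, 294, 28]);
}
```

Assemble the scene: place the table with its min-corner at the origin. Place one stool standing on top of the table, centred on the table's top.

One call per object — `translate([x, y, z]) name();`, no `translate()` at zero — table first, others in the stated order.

table();
translate([715, 288, 701]) stool();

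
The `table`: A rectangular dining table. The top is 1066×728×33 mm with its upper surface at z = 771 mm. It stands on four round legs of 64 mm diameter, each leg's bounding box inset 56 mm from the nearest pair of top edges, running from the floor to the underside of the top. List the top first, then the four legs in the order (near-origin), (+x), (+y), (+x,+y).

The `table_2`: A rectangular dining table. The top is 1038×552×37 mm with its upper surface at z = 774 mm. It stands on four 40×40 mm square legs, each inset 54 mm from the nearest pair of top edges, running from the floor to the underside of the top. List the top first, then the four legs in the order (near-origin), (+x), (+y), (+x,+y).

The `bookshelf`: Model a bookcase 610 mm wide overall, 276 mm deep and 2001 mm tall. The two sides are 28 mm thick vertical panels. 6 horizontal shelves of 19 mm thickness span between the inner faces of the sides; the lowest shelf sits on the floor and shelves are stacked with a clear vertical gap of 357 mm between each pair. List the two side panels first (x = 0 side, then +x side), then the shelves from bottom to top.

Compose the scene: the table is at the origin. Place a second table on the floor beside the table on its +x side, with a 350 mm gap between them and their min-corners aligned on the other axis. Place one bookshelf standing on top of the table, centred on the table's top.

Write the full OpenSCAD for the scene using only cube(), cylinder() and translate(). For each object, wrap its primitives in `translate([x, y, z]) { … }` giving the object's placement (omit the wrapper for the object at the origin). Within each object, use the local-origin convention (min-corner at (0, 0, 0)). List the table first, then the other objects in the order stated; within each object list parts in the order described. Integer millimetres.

translate([0, 0, 738]) cube([1066, 728, 33]);
translate([88, 88, 0]) cylinder(h = 738, r = 32);
translate([978, 88, 0]) cylinder(h = 738, r = 32);
translate([88, 640, 0]) cylinder(h = 738, r = 32);
translate([978, 640, 0]) cylinder(h = 738, r = 32);
translate([1416, 0, 0]) {
  translate([0, 0, 737]) cube([1038, 552, 37]);
  translate([54, 54, 0]) cube([40, 40, 737]);
  translate([944, 54, 0]) cube([40, 40, 737]);
  translate([54, 458, 0]) cube([40, 40, 737]);
  translate([944, 458, 0]) cube([40, 40, 737]);
}
translate([228, 226, 771]) {
  cube([28, 276, 2001]);
  translate([582, 0, 0]) cube([28, 276, 2001]);
  translate([28, 0, 0]) cube([554, 276, 19]);
  translate([28, 0, 376]) cube([554, 276, 19]);
  translate([28, 0, 752]) cube([554, 276, 19]);
  translate([28, 0, 1128]) cube([554, 276, 19]);
  translate([28, 0, 1504]) cube([554, 276, 19]);
  translate([28, 0, 1880]) cube([554, 276, 19]);
}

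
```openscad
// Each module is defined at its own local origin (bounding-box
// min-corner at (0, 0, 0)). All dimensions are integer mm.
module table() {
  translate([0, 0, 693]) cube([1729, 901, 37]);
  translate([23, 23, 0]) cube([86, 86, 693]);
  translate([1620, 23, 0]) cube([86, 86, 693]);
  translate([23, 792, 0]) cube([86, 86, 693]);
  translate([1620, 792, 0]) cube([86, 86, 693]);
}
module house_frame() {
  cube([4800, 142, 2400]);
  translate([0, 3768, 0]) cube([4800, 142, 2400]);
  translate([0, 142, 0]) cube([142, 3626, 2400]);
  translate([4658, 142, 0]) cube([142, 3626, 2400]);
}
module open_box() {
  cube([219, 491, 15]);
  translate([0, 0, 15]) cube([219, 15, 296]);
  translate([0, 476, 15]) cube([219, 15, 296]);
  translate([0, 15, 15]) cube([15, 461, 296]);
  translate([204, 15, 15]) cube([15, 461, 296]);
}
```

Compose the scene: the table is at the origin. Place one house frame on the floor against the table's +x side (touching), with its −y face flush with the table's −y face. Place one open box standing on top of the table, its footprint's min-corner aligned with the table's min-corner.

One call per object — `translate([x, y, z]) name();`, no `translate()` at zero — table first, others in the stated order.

table();
translate([1729, 0, 0]) house_frame();
translate([0, 0, 730]) open_box();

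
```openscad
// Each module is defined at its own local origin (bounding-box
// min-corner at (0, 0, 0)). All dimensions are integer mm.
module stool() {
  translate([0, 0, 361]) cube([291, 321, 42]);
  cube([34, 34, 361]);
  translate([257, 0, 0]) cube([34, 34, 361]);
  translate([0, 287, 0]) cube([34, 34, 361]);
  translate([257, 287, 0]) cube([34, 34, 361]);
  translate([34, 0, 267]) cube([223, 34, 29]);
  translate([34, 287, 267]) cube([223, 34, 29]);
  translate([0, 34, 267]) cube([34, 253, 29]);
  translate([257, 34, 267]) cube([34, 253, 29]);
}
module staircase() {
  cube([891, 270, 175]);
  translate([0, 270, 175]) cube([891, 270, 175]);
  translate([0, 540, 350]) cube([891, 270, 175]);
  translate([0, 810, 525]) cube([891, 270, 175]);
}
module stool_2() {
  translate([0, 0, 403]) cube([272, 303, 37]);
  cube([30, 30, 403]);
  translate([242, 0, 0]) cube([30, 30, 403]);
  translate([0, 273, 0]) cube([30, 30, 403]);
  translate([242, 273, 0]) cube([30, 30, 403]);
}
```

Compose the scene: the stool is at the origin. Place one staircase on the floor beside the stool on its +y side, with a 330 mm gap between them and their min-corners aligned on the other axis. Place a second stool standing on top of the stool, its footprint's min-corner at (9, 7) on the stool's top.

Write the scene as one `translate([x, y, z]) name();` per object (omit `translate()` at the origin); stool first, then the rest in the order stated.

stool();
translate([0, 651, 0]) staircase();
translate([9, 7, 403]) stool_2();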